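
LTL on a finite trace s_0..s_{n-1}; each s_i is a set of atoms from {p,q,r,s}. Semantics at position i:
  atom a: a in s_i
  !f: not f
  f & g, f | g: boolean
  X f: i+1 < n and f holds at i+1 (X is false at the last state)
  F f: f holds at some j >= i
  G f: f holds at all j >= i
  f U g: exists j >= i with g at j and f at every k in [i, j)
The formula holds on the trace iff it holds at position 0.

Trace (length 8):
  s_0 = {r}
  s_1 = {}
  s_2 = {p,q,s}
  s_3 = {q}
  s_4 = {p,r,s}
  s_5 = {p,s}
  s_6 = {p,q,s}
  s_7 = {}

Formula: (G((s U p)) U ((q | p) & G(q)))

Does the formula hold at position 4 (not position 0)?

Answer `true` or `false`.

s_0={r}: (G((s U p)) U ((q | p) & G(q)))=False G((s U p))=False (s U p)=False s=False p=False ((q | p) & G(q))=False (q | p)=False q=False G(q)=False
s_1={}: (G((s U p)) U ((q | p) & G(q)))=False G((s U p))=False (s U p)=False s=False p=False ((q | p) & G(q))=False (q | p)=False q=False G(q)=False
s_2={p,q,s}: (G((s U p)) U ((q | p) & G(q)))=False G((s U p))=False (s U p)=True s=True p=True ((q | p) & G(q))=False (q | p)=True q=True G(q)=False
s_3={q}: (G((s U p)) U ((q | p) & G(q)))=False G((s U p))=False (s U p)=False s=False p=False ((q | p) & G(q))=False (q | p)=True q=True G(q)=False
s_4={p,r,s}: (G((s U p)) U ((q | p) & G(q)))=False G((s U p))=False (s U p)=True s=True p=True ((q | p) & G(q))=False (q | p)=True q=False G(q)=False
s_5={p,s}: (G((s U p)) U ((q | p) & G(q)))=False G((s U p))=False (s U p)=True s=True p=True ((q | p) & G(q))=False (q | p)=True q=False G(q)=False
s_6={p,q,s}: (G((s U p)) U ((q | p) & G(q)))=False G((s U p))=False (s U p)=True s=True p=True ((q | p) & G(q))=False (q | p)=True q=True G(q)=False
s_7={}: (G((s U p)) U ((q | p) & G(q)))=False G((s U p))=False (s U p)=False s=False p=False ((q | p) & G(q))=False (q | p)=False q=False G(q)=False
Evaluating at position 4: result = False

Answer: false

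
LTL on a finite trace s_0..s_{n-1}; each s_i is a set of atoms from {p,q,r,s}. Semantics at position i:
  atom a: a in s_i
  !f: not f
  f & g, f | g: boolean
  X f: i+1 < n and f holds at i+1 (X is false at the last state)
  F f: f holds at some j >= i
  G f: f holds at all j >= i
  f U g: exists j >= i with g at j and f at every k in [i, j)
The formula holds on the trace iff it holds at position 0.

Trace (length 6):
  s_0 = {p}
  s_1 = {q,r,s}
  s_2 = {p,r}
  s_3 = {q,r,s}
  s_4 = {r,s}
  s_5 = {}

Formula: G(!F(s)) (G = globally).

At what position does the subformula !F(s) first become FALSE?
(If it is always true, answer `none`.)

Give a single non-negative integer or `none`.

s_0={p}: !F(s)=False F(s)=True s=False
s_1={q,r,s}: !F(s)=False F(s)=True s=True
s_2={p,r}: !F(s)=False F(s)=True s=False
s_3={q,r,s}: !F(s)=False F(s)=True s=True
s_4={r,s}: !F(s)=False F(s)=True s=True
s_5={}: !F(s)=True F(s)=False s=False
G(!F(s)) holds globally = False
First violation at position 0.

Answer: 0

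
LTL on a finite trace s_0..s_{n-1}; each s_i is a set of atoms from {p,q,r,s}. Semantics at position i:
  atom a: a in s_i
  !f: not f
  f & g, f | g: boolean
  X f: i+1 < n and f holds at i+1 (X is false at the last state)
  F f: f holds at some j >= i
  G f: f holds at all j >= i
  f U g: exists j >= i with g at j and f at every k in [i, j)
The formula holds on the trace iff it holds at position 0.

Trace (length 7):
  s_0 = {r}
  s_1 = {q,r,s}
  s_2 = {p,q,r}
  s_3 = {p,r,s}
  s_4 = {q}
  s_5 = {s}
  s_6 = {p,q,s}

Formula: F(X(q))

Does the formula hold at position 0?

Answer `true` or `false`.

s_0={r}: F(X(q))=True X(q)=True q=False
s_1={q,r,s}: F(X(q))=True X(q)=True q=True
s_2={p,q,r}: F(X(q))=True X(q)=False q=True
s_3={p,r,s}: F(X(q))=True X(q)=True q=False
s_4={q}: F(X(q))=True X(q)=False q=True
s_5={s}: F(X(q))=True X(q)=True q=False
s_6={p,q,s}: F(X(q))=False X(q)=False q=True

Answer: true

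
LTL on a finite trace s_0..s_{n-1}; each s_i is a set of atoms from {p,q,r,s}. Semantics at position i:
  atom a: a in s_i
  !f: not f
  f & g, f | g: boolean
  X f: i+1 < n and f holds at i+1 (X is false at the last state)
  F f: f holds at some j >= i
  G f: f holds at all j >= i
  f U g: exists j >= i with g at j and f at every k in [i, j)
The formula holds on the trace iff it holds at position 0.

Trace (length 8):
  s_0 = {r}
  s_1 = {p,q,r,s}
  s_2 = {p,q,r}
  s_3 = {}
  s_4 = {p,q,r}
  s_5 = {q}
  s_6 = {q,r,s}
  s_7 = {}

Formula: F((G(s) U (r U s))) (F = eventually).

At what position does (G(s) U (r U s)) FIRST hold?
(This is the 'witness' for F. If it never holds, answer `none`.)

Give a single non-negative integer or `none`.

s_0={r}: (G(s) U (r U s))=True G(s)=False s=False (r U s)=True r=True
s_1={p,q,r,s}: (G(s) U (r U s))=True G(s)=False s=True (r U s)=True r=True
s_2={p,q,r}: (G(s) U (r U s))=False G(s)=False s=False (r U s)=False r=True
s_3={}: (G(s) U (r U s))=False G(s)=False s=False (r U s)=False r=False
s_4={p,q,r}: (G(s) U (r U s))=False G(s)=False s=False (r U s)=False r=True
s_5={q}: (G(s) U (r U s))=False G(s)=False s=False (r U s)=False r=False
s_6={q,r,s}: (G(s) U (r U s))=True G(s)=False s=True (r U s)=True r=True
s_7={}: (G(s) U (r U s))=False G(s)=False s=False (r U s)=False r=False
F((G(s) U (r U s))) holds; first witness at position 0.

Answer: 0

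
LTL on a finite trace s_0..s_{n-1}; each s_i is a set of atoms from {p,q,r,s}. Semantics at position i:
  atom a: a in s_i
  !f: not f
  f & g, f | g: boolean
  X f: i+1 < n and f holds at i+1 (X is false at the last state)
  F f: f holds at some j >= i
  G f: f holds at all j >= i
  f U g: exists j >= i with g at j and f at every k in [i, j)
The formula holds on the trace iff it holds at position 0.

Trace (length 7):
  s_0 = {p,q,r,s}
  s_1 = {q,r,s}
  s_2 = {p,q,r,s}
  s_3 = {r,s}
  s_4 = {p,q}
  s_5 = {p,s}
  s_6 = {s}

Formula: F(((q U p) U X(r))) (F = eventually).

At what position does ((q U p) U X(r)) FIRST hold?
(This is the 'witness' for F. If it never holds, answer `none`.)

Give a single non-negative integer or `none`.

Answer: 0

Derivation:
s_0={p,q,r,s}: ((q U p) U X(r))=True (q U p)=True q=True p=True X(r)=True r=True
s_1={q,r,s}: ((q U p) U X(r))=True (q U p)=True q=True p=False X(r)=True r=True
s_2={p,q,r,s}: ((q U p) U X(r))=True (q U p)=True q=True p=True X(r)=True r=True
s_3={r,s}: ((q U p) U X(r))=False (q U p)=False q=False p=False X(r)=False r=True
s_4={p,q}: ((q U p) U X(r))=False (q U p)=True q=True p=True X(r)=False r=False
s_5={p,s}: ((q U p) U X(r))=False (q U p)=True q=False p=True X(r)=False r=False
s_6={s}: ((q U p) U X(r))=False (q U p)=False q=False p=False X(r)=False r=False
F(((q U p) U X(r))) holds; first witness at position 0.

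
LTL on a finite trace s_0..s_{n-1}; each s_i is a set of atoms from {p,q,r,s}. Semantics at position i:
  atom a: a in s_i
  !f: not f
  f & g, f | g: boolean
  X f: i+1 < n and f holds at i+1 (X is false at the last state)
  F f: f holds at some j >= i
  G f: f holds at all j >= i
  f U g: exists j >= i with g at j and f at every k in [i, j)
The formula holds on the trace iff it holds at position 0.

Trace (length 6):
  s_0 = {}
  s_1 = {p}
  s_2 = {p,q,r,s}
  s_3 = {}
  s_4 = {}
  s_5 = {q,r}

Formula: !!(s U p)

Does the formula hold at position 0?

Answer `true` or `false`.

Answer: false

Derivation:
s_0={}: !!(s U p)=False !(s U p)=True (s U p)=False s=False p=False
s_1={p}: !!(s U p)=True !(s U p)=False (s U p)=True s=False p=True
s_2={p,q,r,s}: !!(s U p)=True !(s U p)=False (s U p)=True s=True p=True
s_3={}: !!(s U p)=False !(s U p)=True (s U p)=False s=False p=False
s_4={}: !!(s U p)=False !(s U p)=True (s U p)=False s=False p=False
s_5={q,r}: !!(s U p)=False !(s U p)=True (s U p)=False s=False p=False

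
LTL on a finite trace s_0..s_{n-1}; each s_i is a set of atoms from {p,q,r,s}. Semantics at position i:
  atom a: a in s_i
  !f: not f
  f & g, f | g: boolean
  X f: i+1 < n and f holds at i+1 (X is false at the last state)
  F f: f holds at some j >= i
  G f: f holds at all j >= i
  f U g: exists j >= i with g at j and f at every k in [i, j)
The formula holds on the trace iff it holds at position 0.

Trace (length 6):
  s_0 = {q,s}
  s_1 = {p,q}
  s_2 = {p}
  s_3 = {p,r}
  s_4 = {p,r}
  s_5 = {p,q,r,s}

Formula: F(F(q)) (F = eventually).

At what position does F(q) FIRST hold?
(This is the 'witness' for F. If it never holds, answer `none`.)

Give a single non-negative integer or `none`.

Answer: 0

Derivation:
s_0={q,s}: F(q)=True q=True
s_1={p,q}: F(q)=True q=True
s_2={p}: F(q)=True q=False
s_3={p,r}: F(q)=True q=False
s_4={p,r}: F(q)=True q=False
s_5={p,q,r,s}: F(q)=True q=True
F(F(q)) holds; first witness at position 0.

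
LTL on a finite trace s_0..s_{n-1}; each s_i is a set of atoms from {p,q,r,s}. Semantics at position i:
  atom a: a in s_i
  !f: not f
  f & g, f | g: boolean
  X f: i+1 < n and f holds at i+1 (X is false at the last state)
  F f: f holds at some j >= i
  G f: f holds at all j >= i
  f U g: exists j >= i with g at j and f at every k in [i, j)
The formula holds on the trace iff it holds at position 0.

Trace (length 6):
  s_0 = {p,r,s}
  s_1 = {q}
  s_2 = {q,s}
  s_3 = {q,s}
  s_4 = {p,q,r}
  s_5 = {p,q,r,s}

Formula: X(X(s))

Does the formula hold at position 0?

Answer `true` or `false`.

s_0={p,r,s}: X(X(s))=True X(s)=False s=True
s_1={q}: X(X(s))=True X(s)=True s=False
s_2={q,s}: X(X(s))=False X(s)=True s=True
s_3={q,s}: X(X(s))=True X(s)=False s=True
s_4={p,q,r}: X(X(s))=False X(s)=True s=False
s_5={p,q,r,s}: X(X(s))=False X(s)=False s=True

Answer: true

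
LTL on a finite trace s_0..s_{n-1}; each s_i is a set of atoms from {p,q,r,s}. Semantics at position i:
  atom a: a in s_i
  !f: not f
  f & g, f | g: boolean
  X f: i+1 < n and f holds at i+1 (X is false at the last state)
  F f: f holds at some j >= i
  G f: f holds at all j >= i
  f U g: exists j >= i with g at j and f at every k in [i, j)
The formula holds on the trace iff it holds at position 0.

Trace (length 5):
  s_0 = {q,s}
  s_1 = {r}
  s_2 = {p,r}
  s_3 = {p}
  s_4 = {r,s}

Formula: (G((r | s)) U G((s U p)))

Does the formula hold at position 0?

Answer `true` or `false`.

s_0={q,s}: (G((r | s)) U G((s U p)))=False G((r | s))=False (r | s)=True r=False s=True G((s U p))=False (s U p)=False p=False
s_1={r}: (G((r | s)) U G((s U p)))=False G((r | s))=False (r | s)=True r=True s=False G((s U p))=False (s U p)=False p=False
s_2={p,r}: (G((r | s)) U G((s U p)))=False G((r | s))=False (r | s)=True r=True s=False G((s U p))=False (s U p)=True p=True
s_3={p}: (G((r | s)) U G((s U p)))=False G((r | s))=False (r | s)=False r=False s=False G((s U p))=False (s U p)=True p=True
s_4={r,s}: (G((r | s)) U G((s U p)))=False G((r | s))=True (r | s)=True r=True s=True G((s U p))=False (s U p)=False p=False

Answer: false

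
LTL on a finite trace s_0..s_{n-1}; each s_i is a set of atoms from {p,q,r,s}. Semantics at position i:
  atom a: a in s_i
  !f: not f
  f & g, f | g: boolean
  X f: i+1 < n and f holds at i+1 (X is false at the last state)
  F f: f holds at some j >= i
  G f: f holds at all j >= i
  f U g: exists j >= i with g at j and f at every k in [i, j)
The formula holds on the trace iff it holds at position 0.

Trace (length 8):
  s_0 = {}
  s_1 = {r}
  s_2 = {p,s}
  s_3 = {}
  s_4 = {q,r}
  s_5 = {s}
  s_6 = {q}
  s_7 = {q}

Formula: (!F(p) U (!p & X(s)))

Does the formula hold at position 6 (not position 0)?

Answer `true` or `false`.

Answer: false

Derivation:
s_0={}: (!F(p) U (!p & X(s)))=False !F(p)=False F(p)=True p=False (!p & X(s))=False !p=True X(s)=False s=False
s_1={r}: (!F(p) U (!p & X(s)))=True !F(p)=False F(p)=True p=False (!p & X(s))=True !p=True X(s)=True s=False
s_2={p,s}: (!F(p) U (!p & X(s)))=False !F(p)=False F(p)=True p=True (!p & X(s))=False !p=False X(s)=False s=True
s_3={}: (!F(p) U (!p & X(s)))=True !F(p)=True F(p)=False p=False (!p & X(s))=False !p=True X(s)=False s=False
s_4={q,r}: (!F(p) U (!p & X(s)))=True !F(p)=True F(p)=False p=False (!p & X(s))=True !p=True X(s)=True s=False
s_5={s}: (!F(p) U (!p & X(s)))=False !F(p)=True F(p)=False p=False (!p & X(s))=False !p=True X(s)=False s=True
s_6={q}: (!F(p) U (!p & X(s)))=False !F(p)=True F(p)=False p=False (!p & X(s))=False !p=True X(s)=False s=False
s_7={q}: (!F(p) U (!p & X(s)))=False !F(p)=True F(p)=False p=False (!p & X(s))=False !p=True X(s)=False s=False
Evaluating at position 6: result = False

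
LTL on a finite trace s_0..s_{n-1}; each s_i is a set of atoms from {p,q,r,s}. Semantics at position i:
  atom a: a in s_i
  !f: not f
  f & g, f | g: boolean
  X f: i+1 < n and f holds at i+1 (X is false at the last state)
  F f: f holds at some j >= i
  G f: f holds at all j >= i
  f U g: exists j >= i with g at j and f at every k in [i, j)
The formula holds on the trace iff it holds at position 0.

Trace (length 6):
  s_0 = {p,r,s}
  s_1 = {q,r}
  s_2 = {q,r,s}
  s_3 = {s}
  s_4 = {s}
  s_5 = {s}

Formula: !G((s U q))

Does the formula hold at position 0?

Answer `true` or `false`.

s_0={p,r,s}: !G((s U q))=True G((s U q))=False (s U q)=True s=True q=False
s_1={q,r}: !G((s U q))=True G((s U q))=False (s U q)=True s=False q=True
s_2={q,r,s}: !G((s U q))=True G((s U q))=False (s U q)=True s=True q=True
s_3={s}: !G((s U q))=True G((s U q))=False (s U q)=False s=True q=False
s_4={s}: !G((s U q))=True G((s U q))=False (s U q)=False s=True q=False
s_5={s}: !G((s U q))=True G((s U q))=False (s U q)=False s=True q=False

Answer: true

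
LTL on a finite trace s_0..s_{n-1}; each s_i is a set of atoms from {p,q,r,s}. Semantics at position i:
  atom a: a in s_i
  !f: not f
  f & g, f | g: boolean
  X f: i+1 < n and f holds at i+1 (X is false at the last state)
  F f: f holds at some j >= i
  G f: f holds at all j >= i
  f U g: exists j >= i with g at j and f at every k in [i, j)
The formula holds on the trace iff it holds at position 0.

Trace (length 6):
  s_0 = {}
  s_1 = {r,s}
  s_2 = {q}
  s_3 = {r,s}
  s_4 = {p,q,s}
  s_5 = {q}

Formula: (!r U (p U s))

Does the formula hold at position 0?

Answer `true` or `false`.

Answer: true

Derivation:
s_0={}: (!r U (p U s))=True !r=True r=False (p U s)=False p=False s=False
s_1={r,s}: (!r U (p U s))=True !r=False r=True (p U s)=True p=False s=True
s_2={q}: (!r U (p U s))=True !r=True r=False (p U s)=False p=False s=False
s_3={r,s}: (!r U (p U s))=True !r=False r=True (p U s)=True p=False s=True
s_4={p,q,s}: (!r U (p U s))=True !r=True r=False (p U s)=True p=True s=True
s_5={q}: (!r U (p U s))=False !r=True r=False (p U s)=False p=False s=False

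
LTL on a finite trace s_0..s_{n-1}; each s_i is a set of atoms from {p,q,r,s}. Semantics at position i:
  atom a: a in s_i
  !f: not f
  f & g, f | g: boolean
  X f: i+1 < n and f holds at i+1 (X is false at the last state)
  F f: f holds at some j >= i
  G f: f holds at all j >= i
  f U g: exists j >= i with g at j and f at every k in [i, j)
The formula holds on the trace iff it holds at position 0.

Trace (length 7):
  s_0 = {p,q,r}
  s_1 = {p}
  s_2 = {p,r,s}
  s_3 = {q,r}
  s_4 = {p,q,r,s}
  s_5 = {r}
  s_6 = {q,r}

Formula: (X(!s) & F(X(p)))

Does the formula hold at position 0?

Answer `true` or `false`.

s_0={p,q,r}: (X(!s) & F(X(p)))=True X(!s)=True !s=True s=False F(X(p))=True X(p)=True p=True
s_1={p}: (X(!s) & F(X(p)))=False X(!s)=False !s=True s=False F(X(p))=True X(p)=True p=True
s_2={p,r,s}: (X(!s) & F(X(p)))=True X(!s)=True !s=False s=True F(X(p))=True X(p)=False p=True
s_3={q,r}: (X(!s) & F(X(p)))=False X(!s)=False !s=True s=False F(X(p))=True X(p)=True p=False
s_4={p,q,r,s}: (X(!s) & F(X(p)))=False X(!s)=True !s=False s=True F(X(p))=False X(p)=False p=True
s_5={r}: (X(!s) & F(X(p)))=False X(!s)=True !s=True s=False F(X(p))=False X(p)=False p=False
s_6={q,r}: (X(!s) & F(X(p)))=False X(!s)=False !s=True s=False F(X(p))=False X(p)=False p=False

Answer: true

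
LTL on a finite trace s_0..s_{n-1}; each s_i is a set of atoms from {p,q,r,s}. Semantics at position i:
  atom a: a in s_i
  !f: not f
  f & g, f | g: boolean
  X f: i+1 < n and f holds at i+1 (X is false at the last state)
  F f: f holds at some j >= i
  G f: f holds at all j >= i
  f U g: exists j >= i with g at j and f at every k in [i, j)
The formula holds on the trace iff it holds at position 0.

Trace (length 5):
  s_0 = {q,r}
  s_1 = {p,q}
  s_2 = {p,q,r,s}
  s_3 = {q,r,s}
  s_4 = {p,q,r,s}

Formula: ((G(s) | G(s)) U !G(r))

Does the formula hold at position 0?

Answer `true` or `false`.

s_0={q,r}: ((G(s) | G(s)) U !G(r))=True (G(s) | G(s))=False G(s)=False s=False !G(r)=True G(r)=False r=True
s_1={p,q}: ((G(s) | G(s)) U !G(r))=True (G(s) | G(s))=False G(s)=False s=False !G(r)=True G(r)=False r=False
s_2={p,q,r,s}: ((G(s) | G(s)) U !G(r))=False (G(s) | G(s))=True G(s)=True s=True !G(r)=False G(r)=True r=True
s_3={q,r,s}: ((G(s) | G(s)) U !G(r))=False (G(s) | G(s))=True G(s)=True s=True !G(r)=False G(r)=True r=True
s_4={p,q,r,s}: ((G(s) | G(s)) U !G(r))=False (G(s) | G(s))=True G(s)=True s=True !G(r)=False G(r)=True r=True

Answer: true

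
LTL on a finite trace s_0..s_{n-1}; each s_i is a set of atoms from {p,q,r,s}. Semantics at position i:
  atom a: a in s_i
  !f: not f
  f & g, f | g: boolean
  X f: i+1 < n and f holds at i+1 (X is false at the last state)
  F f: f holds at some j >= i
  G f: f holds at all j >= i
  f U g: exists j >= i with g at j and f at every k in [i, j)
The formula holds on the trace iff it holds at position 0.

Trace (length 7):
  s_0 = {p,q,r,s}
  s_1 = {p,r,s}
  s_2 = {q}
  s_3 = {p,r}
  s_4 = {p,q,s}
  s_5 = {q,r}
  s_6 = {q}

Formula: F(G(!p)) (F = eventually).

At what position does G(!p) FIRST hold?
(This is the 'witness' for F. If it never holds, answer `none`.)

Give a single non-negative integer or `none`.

Answer: 5

Derivation:
s_0={p,q,r,s}: G(!p)=False !p=False p=True
s_1={p,r,s}: G(!p)=False !p=False p=True
s_2={q}: G(!p)=False !p=True p=False
s_3={p,r}: G(!p)=False !p=False p=True
s_4={p,q,s}: G(!p)=False !p=False p=True
s_5={q,r}: G(!p)=True !p=True p=False
s_6={q}: G(!p)=True !p=True p=False
F(G(!p)) holds; first witness at position 5.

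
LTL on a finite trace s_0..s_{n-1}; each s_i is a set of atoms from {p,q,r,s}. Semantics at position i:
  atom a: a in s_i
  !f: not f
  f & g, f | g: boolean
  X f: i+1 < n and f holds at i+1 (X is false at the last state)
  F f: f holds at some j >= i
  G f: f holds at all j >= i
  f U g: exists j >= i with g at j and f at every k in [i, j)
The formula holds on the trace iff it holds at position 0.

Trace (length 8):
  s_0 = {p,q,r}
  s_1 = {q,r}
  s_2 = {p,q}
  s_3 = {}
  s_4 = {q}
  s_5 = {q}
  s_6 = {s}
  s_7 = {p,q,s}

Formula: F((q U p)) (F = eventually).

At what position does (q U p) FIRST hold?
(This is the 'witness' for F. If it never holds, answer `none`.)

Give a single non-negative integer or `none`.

s_0={p,q,r}: (q U p)=True q=True p=True
s_1={q,r}: (q U p)=True q=True p=False
s_2={p,q}: (q U p)=True q=True p=True
s_3={}: (q U p)=False q=False p=False
s_4={q}: (q U p)=False q=True p=False
s_5={q}: (q U p)=False q=True p=False
s_6={s}: (q U p)=False q=False p=False
s_7={p,q,s}: (q U p)=True q=True p=True
F((q U p)) holds; first witness at position 0.

Answer: 0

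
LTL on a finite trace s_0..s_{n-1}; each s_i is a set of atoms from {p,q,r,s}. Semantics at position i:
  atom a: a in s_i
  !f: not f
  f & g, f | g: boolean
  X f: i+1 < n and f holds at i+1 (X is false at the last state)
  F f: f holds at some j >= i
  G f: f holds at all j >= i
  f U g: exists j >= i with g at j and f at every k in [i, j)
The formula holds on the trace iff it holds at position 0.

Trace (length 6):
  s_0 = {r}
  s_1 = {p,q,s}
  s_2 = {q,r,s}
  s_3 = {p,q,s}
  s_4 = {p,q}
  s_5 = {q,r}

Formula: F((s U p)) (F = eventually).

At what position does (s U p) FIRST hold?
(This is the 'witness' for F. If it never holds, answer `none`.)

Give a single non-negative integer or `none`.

s_0={r}: (s U p)=False s=False p=False
s_1={p,q,s}: (s U p)=True s=True p=True
s_2={q,r,s}: (s U p)=True s=True p=False
s_3={p,q,s}: (s U p)=True s=True p=True
s_4={p,q}: (s U p)=True s=False p=True
s_5={q,r}: (s U p)=False s=False p=False
F((s U p)) holds; first witness at position 1.

Answer: 1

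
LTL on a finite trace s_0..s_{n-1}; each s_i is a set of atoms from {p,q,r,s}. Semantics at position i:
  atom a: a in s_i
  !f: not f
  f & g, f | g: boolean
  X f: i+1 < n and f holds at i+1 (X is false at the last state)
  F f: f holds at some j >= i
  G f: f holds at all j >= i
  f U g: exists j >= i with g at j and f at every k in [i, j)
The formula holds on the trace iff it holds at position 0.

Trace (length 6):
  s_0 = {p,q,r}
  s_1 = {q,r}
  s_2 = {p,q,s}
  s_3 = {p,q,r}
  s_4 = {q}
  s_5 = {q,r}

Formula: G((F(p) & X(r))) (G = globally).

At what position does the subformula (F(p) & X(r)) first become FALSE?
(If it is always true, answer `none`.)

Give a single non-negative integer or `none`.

s_0={p,q,r}: (F(p) & X(r))=True F(p)=True p=True X(r)=True r=True
s_1={q,r}: (F(p) & X(r))=False F(p)=True p=False X(r)=False r=True
s_2={p,q,s}: (F(p) & X(r))=True F(p)=True p=True X(r)=True r=False
s_3={p,q,r}: (F(p) & X(r))=False F(p)=True p=True X(r)=False r=True
s_4={q}: (F(p) & X(r))=False F(p)=False p=False X(r)=True r=False
s_5={q,r}: (F(p) & X(r))=False F(p)=False p=False X(r)=False r=True
G((F(p) & X(r))) holds globally = False
First violation at position 1.

Answer: 1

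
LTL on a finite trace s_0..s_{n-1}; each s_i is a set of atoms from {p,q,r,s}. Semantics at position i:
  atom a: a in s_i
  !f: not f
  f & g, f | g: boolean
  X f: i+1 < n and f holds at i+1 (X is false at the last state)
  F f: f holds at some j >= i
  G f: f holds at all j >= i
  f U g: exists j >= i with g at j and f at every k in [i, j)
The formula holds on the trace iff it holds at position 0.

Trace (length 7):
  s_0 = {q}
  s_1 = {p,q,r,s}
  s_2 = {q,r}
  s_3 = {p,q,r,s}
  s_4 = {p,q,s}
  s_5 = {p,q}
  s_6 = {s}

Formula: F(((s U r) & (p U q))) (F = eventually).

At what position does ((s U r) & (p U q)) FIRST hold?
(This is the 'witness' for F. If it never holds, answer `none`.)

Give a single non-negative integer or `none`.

s_0={q}: ((s U r) & (p U q))=False (s U r)=False s=False r=False (p U q)=True p=False q=True
s_1={p,q,r,s}: ((s U r) & (p U q))=True (s U r)=True s=True r=True (p U q)=True p=True q=True
s_2={q,r}: ((s U r) & (p U q))=True (s U r)=True s=False r=True (p U q)=True p=False q=True
s_3={p,q,r,s}: ((s U r) & (p U q))=True (s U r)=True s=True r=True (p U q)=True p=True q=True
s_4={p,q,s}: ((s U r) & (p U q))=False (s U r)=False s=True r=False (p U q)=True p=True q=True
s_5={p,q}: ((s U r) & (p U q))=False (s U r)=False s=False r=False (p U q)=True p=True q=True
s_6={s}: ((s U r) & (p U q))=False (s U r)=False s=True r=False (p U q)=False p=False q=False
F(((s U r) & (p U q))) holds; first witness at position 1.

Answer: 1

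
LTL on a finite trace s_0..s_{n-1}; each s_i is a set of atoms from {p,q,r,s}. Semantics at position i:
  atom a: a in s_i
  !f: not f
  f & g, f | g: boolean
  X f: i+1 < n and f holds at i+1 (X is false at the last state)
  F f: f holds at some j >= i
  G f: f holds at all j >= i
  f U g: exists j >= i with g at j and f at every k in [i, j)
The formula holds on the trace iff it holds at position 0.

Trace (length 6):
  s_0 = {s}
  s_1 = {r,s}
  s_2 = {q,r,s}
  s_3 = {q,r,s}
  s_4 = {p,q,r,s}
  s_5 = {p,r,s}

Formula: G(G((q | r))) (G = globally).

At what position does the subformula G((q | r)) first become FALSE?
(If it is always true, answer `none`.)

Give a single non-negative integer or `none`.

s_0={s}: G((q | r))=False (q | r)=False q=False r=False
s_1={r,s}: G((q | r))=True (q | r)=True q=False r=True
s_2={q,r,s}: G((q | r))=True (q | r)=True q=True r=True
s_3={q,r,s}: G((q | r))=True (q | r)=True q=True r=True
s_4={p,q,r,s}: G((q | r))=True (q | r)=True q=True r=True
s_5={p,r,s}: G((q | r))=True (q | r)=True q=False r=True
G(G((q | r))) holds globally = False
First violation at position 0.

Answer: 0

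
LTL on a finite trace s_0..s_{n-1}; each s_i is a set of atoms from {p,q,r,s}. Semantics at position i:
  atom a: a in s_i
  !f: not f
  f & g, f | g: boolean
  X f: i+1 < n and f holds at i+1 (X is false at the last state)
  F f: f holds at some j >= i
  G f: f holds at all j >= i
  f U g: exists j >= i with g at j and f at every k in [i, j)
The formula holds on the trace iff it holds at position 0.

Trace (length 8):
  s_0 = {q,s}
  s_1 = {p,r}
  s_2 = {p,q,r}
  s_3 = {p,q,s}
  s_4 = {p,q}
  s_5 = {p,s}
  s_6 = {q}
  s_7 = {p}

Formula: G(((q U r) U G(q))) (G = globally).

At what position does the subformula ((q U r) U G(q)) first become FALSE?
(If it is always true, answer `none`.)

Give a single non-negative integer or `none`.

s_0={q,s}: ((q U r) U G(q))=False (q U r)=True q=True r=False G(q)=False
s_1={p,r}: ((q U r) U G(q))=False (q U r)=True q=False r=True G(q)=False
s_2={p,q,r}: ((q U r) U G(q))=False (q U r)=True q=True r=True G(q)=False
s_3={p,q,s}: ((q U r) U G(q))=False (q U r)=False q=True r=False G(q)=False
s_4={p,q}: ((q U r) U G(q))=False (q U r)=False q=True r=False G(q)=False
s_5={p,s}: ((q U r) U G(q))=False (q U r)=False q=False r=False G(q)=False
s_6={q}: ((q U r) U G(q))=False (q U r)=False q=True r=False G(q)=False
s_7={p}: ((q U r) U G(q))=False (q U r)=False q=False r=False G(q)=False
G(((q U r) U G(q))) holds globally = False
First violation at position 0.

Answer: 0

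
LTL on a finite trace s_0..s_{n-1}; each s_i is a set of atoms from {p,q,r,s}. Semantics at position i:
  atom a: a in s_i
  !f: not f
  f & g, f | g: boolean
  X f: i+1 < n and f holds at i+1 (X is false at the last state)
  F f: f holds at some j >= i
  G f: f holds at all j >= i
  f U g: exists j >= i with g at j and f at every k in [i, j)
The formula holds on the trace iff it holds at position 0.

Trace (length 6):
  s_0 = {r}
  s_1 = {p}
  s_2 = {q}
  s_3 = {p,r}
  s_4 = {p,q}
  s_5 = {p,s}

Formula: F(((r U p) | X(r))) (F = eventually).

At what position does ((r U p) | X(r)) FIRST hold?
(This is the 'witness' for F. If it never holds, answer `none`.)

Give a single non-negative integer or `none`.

s_0={r}: ((r U p) | X(r))=True (r U p)=True r=True p=False X(r)=False
s_1={p}: ((r U p) | X(r))=True (r U p)=True r=False p=True X(r)=False
s_2={q}: ((r U p) | X(r))=True (r U p)=False r=False p=False X(r)=True
s_3={p,r}: ((r U p) | X(r))=True (r U p)=True r=True p=True X(r)=False
s_4={p,q}: ((r U p) | X(r))=True (r U p)=True r=False p=True X(r)=False
s_5={p,s}: ((r U p) | X(r))=True (r U p)=True r=False p=True X(r)=False
F(((r U p) | X(r))) holds; first witness at position 0.

Answer: 0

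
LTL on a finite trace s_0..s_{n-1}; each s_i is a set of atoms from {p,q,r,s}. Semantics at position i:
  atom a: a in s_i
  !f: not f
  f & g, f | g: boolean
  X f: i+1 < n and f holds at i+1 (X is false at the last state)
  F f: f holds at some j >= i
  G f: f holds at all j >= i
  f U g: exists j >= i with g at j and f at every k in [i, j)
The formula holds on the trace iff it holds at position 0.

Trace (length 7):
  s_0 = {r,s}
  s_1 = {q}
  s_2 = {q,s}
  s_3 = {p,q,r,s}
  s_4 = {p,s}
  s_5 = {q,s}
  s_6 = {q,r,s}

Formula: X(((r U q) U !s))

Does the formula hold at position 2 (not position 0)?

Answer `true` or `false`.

s_0={r,s}: X(((r U q) U !s))=True ((r U q) U !s)=True (r U q)=True r=True q=False !s=False s=True
s_1={q}: X(((r U q) U !s))=False ((r U q) U !s)=True (r U q)=True r=False q=True !s=True s=False
s_2={q,s}: X(((r U q) U !s))=False ((r U q) U !s)=False (r U q)=True r=False q=True !s=False s=True
s_3={p,q,r,s}: X(((r U q) U !s))=False ((r U q) U !s)=False (r U q)=True r=True q=True !s=False s=True
s_4={p,s}: X(((r U q) U !s))=False ((r U q) U !s)=False (r U q)=False r=False q=False !s=False s=True
s_5={q,s}: X(((r U q) U !s))=False ((r U q) U !s)=False (r U q)=True r=False q=True !s=False s=True
s_6={q,r,s}: X(((r U q) U !s))=False ((r U q) U !s)=False (r U q)=True r=True q=True !s=False s=True
Evaluating at position 2: result = False

Answer: false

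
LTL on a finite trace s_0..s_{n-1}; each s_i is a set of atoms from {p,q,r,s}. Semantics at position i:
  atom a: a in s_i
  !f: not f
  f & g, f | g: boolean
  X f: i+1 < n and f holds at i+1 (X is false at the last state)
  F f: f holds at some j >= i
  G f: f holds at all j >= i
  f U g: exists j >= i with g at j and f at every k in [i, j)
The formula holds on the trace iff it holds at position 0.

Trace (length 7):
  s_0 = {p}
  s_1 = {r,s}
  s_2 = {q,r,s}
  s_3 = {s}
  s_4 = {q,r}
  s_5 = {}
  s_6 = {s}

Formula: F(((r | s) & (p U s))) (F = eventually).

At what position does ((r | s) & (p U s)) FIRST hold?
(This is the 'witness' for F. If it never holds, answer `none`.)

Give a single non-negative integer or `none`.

Answer: 1

Derivation:
s_0={p}: ((r | s) & (p U s))=False (r | s)=False r=False s=False (p U s)=True p=True
s_1={r,s}: ((r | s) & (p U s))=True (r | s)=True r=True s=True (p U s)=True p=False
s_2={q,r,s}: ((r | s) & (p U s))=True (r | s)=True r=True s=True (p U s)=True p=False
s_3={s}: ((r | s) & (p U s))=True (r | s)=True r=False s=True (p U s)=True p=False
s_4={q,r}: ((r | s) & (p U s))=False (r | s)=True r=True s=False (p U s)=False p=False
s_5={}: ((r | s) & (p U s))=False (r | s)=False r=False s=False (p U s)=False p=False
s_6={s}: ((r | s) & (p U s))=True (r | s)=True r=False s=True (p U s)=True p=False
F(((r | s) & (p U s))) holds; first witness at position 1.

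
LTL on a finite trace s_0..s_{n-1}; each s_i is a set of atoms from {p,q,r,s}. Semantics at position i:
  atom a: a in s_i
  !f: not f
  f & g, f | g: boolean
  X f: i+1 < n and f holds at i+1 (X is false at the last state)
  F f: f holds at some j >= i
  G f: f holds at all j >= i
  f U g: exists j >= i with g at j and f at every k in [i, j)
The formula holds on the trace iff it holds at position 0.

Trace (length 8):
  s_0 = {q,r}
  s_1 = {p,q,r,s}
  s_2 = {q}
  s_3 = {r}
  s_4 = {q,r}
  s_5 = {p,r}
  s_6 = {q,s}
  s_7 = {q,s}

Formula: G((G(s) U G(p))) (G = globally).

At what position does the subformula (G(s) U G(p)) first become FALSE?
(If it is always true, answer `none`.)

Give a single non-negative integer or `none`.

s_0={q,r}: (G(s) U G(p))=False G(s)=False s=False G(p)=False p=False
s_1={p,q,r,s}: (G(s) U G(p))=False G(s)=False s=True G(p)=False p=True
s_2={q}: (G(s) U G(p))=False G(s)=False s=False G(p)=False p=False
s_3={r}: (G(s) U G(p))=False G(s)=False s=False G(p)=False p=False
s_4={q,r}: (G(s) U G(p))=False G(s)=False s=False G(p)=False p=False
s_5={p,r}: (G(s) U G(p))=False G(s)=False s=False G(p)=False p=True
s_6={q,s}: (G(s) U G(p))=False G(s)=True s=True G(p)=False p=False
s_7={q,s}: (G(s) U G(p))=False G(s)=True s=True G(p)=False p=False
G((G(s) U G(p))) holds globally = False
First violation at position 0.

Answer: 0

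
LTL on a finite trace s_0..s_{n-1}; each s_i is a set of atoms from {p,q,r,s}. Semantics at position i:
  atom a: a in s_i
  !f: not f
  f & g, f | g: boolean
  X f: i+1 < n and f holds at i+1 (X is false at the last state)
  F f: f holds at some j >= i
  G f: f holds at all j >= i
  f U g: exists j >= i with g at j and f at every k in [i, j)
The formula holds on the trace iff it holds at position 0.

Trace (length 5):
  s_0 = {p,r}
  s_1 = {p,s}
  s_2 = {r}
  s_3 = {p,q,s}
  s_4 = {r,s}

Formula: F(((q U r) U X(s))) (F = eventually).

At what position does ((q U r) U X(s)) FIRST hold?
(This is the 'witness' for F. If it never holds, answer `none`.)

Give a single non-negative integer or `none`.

Answer: 0

Derivation:
s_0={p,r}: ((q U r) U X(s))=True (q U r)=True q=False r=True X(s)=True s=False
s_1={p,s}: ((q U r) U X(s))=False (q U r)=False q=False r=False X(s)=False s=True
s_2={r}: ((q U r) U X(s))=True (q U r)=True q=False r=True X(s)=True s=False
s_3={p,q,s}: ((q U r) U X(s))=True (q U r)=True q=True r=False X(s)=True s=True
s_4={r,s}: ((q U r) U X(s))=False (q U r)=True q=False r=True X(s)=False s=True
F(((q U r) U X(s))) holds; first witness at position 0.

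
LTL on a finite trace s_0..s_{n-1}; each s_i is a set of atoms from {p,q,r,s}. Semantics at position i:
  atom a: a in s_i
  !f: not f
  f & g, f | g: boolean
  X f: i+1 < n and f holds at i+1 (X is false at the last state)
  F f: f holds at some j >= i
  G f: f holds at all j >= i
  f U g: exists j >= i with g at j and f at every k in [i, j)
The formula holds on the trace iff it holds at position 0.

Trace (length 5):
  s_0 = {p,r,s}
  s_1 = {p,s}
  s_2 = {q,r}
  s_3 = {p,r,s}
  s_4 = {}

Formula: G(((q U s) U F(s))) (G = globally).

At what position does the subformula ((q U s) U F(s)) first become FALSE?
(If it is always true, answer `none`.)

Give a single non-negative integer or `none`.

s_0={p,r,s}: ((q U s) U F(s))=True (q U s)=True q=False s=True F(s)=True
s_1={p,s}: ((q U s) U F(s))=True (q U s)=True q=False s=True F(s)=True
s_2={q,r}: ((q U s) U F(s))=True (q U s)=True q=True s=False F(s)=True
s_3={p,r,s}: ((q U s) U F(s))=True (q U s)=True q=False s=True F(s)=True
s_4={}: ((q U s) U F(s))=False (q U s)=False q=False s=False F(s)=False
G(((q U s) U F(s))) holds globally = False
First violation at position 4.

Answer: 4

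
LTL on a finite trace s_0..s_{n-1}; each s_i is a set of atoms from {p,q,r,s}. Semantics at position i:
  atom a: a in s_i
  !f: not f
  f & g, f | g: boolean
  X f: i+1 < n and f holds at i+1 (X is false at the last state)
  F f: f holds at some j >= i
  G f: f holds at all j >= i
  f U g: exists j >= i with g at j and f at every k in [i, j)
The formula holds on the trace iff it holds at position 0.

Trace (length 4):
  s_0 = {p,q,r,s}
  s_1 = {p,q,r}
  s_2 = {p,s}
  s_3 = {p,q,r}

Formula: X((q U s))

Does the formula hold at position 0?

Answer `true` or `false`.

Answer: true

Derivation:
s_0={p,q,r,s}: X((q U s))=True (q U s)=True q=True s=True
s_1={p,q,r}: X((q U s))=True (q U s)=True q=True s=False
s_2={p,s}: X((q U s))=False (q U s)=True q=False s=True
s_3={p,q,r}: X((q U s))=False (q U s)=False q=True s=False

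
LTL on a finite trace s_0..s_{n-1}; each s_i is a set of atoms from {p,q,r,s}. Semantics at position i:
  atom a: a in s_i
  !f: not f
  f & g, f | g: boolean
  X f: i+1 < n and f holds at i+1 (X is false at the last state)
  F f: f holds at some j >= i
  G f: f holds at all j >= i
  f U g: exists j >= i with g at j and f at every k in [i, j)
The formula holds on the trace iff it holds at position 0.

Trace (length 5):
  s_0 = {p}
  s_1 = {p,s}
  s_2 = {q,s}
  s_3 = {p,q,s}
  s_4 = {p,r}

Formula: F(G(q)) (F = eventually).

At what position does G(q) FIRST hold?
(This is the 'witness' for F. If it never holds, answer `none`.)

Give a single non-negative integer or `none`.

s_0={p}: G(q)=False q=False
s_1={p,s}: G(q)=False q=False
s_2={q,s}: G(q)=False q=True
s_3={p,q,s}: G(q)=False q=True
s_4={p,r}: G(q)=False q=False
F(G(q)) does not hold (no witness exists).

Answer: none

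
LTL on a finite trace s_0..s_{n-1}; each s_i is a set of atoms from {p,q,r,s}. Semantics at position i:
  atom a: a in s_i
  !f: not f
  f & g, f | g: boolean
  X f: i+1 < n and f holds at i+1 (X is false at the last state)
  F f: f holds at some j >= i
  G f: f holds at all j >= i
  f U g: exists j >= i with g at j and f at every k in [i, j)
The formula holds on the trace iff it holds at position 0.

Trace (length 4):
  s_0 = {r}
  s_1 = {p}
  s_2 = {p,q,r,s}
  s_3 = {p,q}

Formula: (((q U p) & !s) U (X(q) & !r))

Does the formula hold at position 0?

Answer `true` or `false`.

s_0={r}: (((q U p) & !s) U (X(q) & !r))=False ((q U p) & !s)=False (q U p)=False q=False p=False !s=True s=False (X(q) & !r)=False X(q)=False !r=False r=True
s_1={p}: (((q U p) & !s) U (X(q) & !r))=True ((q U p) & !s)=True (q U p)=True q=False p=True !s=True s=False (X(q) & !r)=True X(q)=True !r=True r=False
s_2={p,q,r,s}: (((q U p) & !s) U (X(q) & !r))=False ((q U p) & !s)=False (q U p)=True q=True p=True !s=False s=True (X(q) & !r)=False X(q)=True !r=False r=True
s_3={p,q}: (((q U p) & !s) U (X(q) & !r))=False ((q U p) & !s)=True (q U p)=True q=True p=True !s=True s=False (X(q) & !r)=False X(q)=False !r=True r=False

Answer: false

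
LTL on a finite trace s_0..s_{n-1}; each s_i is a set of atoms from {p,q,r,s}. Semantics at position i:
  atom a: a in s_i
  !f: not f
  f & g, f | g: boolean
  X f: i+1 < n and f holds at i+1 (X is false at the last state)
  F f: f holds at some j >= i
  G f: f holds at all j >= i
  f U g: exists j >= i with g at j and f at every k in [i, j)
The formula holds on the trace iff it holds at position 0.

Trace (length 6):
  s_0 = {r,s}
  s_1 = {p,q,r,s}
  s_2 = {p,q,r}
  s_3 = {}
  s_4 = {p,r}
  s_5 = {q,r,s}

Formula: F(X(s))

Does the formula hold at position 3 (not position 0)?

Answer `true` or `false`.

s_0={r,s}: F(X(s))=True X(s)=True s=True
s_1={p,q,r,s}: F(X(s))=True X(s)=False s=True
s_2={p,q,r}: F(X(s))=True X(s)=False s=False
s_3={}: F(X(s))=True X(s)=False s=False
s_4={p,r}: F(X(s))=True X(s)=True s=False
s_5={q,r,s}: F(X(s))=False X(s)=False s=True
Evaluating at position 3: result = True

Answer: true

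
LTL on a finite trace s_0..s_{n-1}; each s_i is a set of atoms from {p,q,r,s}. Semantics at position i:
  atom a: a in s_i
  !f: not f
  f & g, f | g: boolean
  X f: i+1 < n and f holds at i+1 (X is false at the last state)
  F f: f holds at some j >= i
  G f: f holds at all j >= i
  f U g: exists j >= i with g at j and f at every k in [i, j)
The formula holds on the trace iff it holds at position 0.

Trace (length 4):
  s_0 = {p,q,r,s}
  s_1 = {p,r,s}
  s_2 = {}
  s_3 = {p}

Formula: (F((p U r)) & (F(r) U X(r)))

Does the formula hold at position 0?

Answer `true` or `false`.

Answer: true

Derivation:
s_0={p,q,r,s}: (F((p U r)) & (F(r) U X(r)))=True F((p U r))=True (p U r)=True p=True r=True (F(r) U X(r))=True F(r)=True X(r)=True
s_1={p,r,s}: (F((p U r)) & (F(r) U X(r)))=False F((p U r))=True (p U r)=True p=True r=True (F(r) U X(r))=False F(r)=True X(r)=False
s_2={}: (F((p U r)) & (F(r) U X(r)))=False F((p U r))=False (p U r)=False p=False r=False (F(r) U X(r))=False F(r)=False X(r)=False
s_3={p}: (F((p U r)) & (F(r) U X(r)))=False F((p U r))=False (p U r)=False p=True r=False (F(r) U X(r))=False F(r)=False X(r)=False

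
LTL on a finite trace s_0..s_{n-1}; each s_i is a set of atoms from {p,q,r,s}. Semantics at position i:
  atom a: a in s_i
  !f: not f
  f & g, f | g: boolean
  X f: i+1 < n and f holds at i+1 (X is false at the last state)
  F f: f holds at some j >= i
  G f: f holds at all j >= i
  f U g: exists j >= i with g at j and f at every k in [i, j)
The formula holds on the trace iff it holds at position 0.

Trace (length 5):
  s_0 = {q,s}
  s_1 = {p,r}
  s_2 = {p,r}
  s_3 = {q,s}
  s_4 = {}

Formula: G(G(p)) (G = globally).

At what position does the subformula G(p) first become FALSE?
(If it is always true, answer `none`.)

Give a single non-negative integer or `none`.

s_0={q,s}: G(p)=False p=False
s_1={p,r}: G(p)=False p=True
s_2={p,r}: G(p)=False p=True
s_3={q,s}: G(p)=False p=False
s_4={}: G(p)=False p=False
G(G(p)) holds globally = False
First violation at position 0.

Answer: 0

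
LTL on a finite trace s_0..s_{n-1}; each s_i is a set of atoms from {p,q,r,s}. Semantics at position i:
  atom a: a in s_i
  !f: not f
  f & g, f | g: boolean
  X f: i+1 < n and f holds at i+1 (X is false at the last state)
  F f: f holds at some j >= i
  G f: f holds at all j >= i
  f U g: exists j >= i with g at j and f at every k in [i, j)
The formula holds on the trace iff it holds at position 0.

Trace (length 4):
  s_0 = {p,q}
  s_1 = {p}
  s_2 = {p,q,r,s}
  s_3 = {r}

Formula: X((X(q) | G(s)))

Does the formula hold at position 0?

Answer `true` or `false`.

Answer: true

Derivation:
s_0={p,q}: X((X(q) | G(s)))=True (X(q) | G(s))=False X(q)=False q=True G(s)=False s=False
s_1={p}: X((X(q) | G(s)))=False (X(q) | G(s))=True X(q)=True q=False G(s)=False s=False
s_2={p,q,r,s}: X((X(q) | G(s)))=False (X(q) | G(s))=False X(q)=False q=True G(s)=False s=True
s_3={r}: X((X(q) | G(s)))=False (X(q) | G(s))=False X(q)=False q=False G(s)=False s=False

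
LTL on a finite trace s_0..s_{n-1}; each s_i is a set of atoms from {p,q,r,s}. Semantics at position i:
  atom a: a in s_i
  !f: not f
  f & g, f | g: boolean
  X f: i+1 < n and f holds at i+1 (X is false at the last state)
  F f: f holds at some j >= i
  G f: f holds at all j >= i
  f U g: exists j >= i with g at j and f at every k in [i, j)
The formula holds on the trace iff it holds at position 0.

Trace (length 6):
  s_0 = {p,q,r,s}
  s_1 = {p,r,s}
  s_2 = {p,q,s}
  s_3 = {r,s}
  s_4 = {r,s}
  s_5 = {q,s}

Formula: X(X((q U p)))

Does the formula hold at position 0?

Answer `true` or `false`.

Answer: true

Derivation:
s_0={p,q,r,s}: X(X((q U p)))=True X((q U p))=True (q U p)=True q=True p=True
s_1={p,r,s}: X(X((q U p)))=False X((q U p))=True (q U p)=True q=False p=True
s_2={p,q,s}: X(X((q U p)))=False X((q U p))=False (q U p)=True q=True p=True
s_3={r,s}: X(X((q U p)))=False X((q U p))=False (q U p)=False q=False p=False
s_4={r,s}: X(X((q U p)))=False X((q U p))=False (q U p)=False q=False p=False
s_5={q,s}: X(X((q U p)))=False X((q U p))=False (q U p)=False q=True p=False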